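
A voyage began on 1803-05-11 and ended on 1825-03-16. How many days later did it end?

7980

From May 11, 1803 to May 11, 1824: 21 years, of which 6 contain a Feb 29 — 15×365 + 6×366 = 7671 days.
May 1824: 31 − 11 = 20 days remain.
Then 9 full months totalling 273 days.
March 1–16, 1825: 16 days.
Residual: 309 days.
Total: 7980 days.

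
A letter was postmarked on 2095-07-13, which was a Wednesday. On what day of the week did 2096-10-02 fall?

Tuesday

Day-of-year of July 13, 2095: 194.
Day-of-year of October 2, 2096: 276.
2095 has 365 days, so 365 − 194 = 171 days remain in 2095.
Total: 171 + 276 = 447 days.
447 mod 7 = 6, so 6 days after Wednesday is Tuesday.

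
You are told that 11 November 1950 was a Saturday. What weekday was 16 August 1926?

Monday

Count forward from the earlier date (August 16, 1926) to the later (November 11, 1950):
From August 16, 1926 to August 16, 1950: 24 years, of which 6 contain a Feb 29 — 18×365 + 6×366 = 8766 days.
August 1950: 31 − 16 = 15 days remain.
Then September (30), October (31): 30 + 31 = 61 days.
November 1–11, 1950: 11 days.
Residual: 87 days.
Total: 8853 days.
8853 mod 7 = 5, so 5 days before Saturday is Monday.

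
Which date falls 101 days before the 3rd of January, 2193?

the 24th of September, 2192

Count 101 days before January 3, 2193:
Day-of-year of September 24, 2192: 268.
Day-of-year of January 3, 2193: 3.
2192 has 366 days, so 366 − 268 = 98 days remain in 2192.
Total: 98 + 3 = 101 days.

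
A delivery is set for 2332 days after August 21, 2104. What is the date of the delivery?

January 9, 2111

Count 2332 days after August 21, 2104:
Day-of-year of August 21, 2104: 234.
Day-of-year of January 9, 2111: 9.
2104 has 366 days, so 366 − 234 = 132 days remain in 2104.
Full years: 2105: 365; 2106: 365; 2107: 365; 2108: 366; 2109: 365; 2110: 365. Sum = 2191.
Total: 132 + 2191 + 9 = 2332 days.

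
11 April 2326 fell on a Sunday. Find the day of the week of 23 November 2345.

Friday

From April 11, 2326 to April 11, 2345: 19 years, of which 5 contain a Feb 29 — 14×365 + 5×366 = 6940 days.
April 2345: 30 − 11 = 19 days remain.
Then May (31), June (30), July (31), August (31), September (30), October (31): 31 + 30 + 31 + 31 + 30 + 31 = 184 days.
November 1–23, 2345: 23 days.
Residual: 226 days.
Total: 7166 days.
7166 mod 7 = 5, so 5 days after Sunday is Friday.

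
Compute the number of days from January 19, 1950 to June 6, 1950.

January 1950: 31 − 19 = 12 days remain.
Then February 1950 (28), March (31), April (30), May (31): 28 + 31 + 30 + 31 = 120 days.
June 1–6, 1950: 6 days.
Total: 12 + 120 + 6 = 138 days.

138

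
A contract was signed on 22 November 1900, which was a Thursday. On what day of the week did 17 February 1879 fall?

Monday

Count forward from the earlier date (February 17, 1879) to the later (November 22, 1900):
From February 17, 1879 to February 17, 1900: 21 years, of which 5 contain a Feb 29 — 16×365 + 5×366 = 7670 days.
February 1900: 28 − 17 = 11 days remain (1900 is not a leap year (divisible by 100 but not 400), so February has 28 days).
Then March (31), April (30), May (31), June (30), July (31), August (31), September (30), October (31): 31 + 30 + 31 + 30 + 31 + 31 + 30 + 31 = 245 days.
November 1–22, 1900: 22 days.
Residual: 278 days.
Total: 7948 days.
7948 mod 7 = 3, so 3 days before Thursday is Monday.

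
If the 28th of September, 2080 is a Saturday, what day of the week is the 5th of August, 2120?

Monday

From September 28, 2080 to September 28, 2119: 39 years, of which 8 contain a Feb 29 — 31×365 + 8×366 = 14243 days.
(2100 is not a leap year (divisible by 100 but not 400).)
September 2119: 30 − 28 = 2 days remain.
Then 10 full months totalling 305 days.
August 1–5, 2120: 5 days.
Residual: 312 days.
Total: 14555 days.
14555 mod 7 = 2, so 2 days after Saturday is Monday.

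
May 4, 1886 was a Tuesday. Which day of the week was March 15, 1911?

From May 4, 1886 to May 4, 1910: 24 years, of which 5 contain a Feb 29 — 19×365 + 5×366 = 8765 days.
(1900 is not a leap year (divisible by 100 but not 400).)
May 1910: 31 − 4 = 27 days remain.
Then 9 full months totalling 273 days.
March 1–15, 1911: 15 days.
Residual: 315 days.
Total: 9080 days.
9080 mod 7 = 1, so 1 day after Tuesday is Wednesday.

Wednesday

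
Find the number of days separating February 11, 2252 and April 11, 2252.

60

February 2252: 29 − 11 = 18 days remain (2252 is a leap year, so February has 29 days).
Then March (31): 31 days.
April 1–11, 2252: 11 days.
Total: 18 + 31 + 11 = 60 days.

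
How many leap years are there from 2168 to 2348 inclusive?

44

Years divisible by 4: 2168, 2172, …, 2348 — 46 in all.
Of these, 2200, 2300 are divisible by 100 but not 400, so not leap.
Leap years: 46 − 2 = 44.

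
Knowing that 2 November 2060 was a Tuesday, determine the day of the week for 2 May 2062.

November 2, 2060 → November 2, 2061: 365 days.
November 2061: 30 − 2 = 28 days remain.
Then December (31), January (31), February 2062 (28), March (31), April (30): 31 + 31 + 28 + 31 + 30 = 151 days.
May 1–2, 2062: 2 days.
Residual: 181 days.
Total: 546 days.
546 is a multiple of 7, so 2 May 2062 falls on the same weekday: Tuesday.

Tuesday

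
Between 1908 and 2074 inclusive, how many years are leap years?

Years divisible by 4: 1908, 1912, …, 2072 — 42 in all.
2000 is divisible by 400, so still leap.
No century exceptions apply. Count: 42.

42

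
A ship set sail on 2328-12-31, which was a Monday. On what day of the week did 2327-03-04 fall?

Friday

Count forward from the earlier date (March 4, 2327) to the later (December 31, 2328):
March 4, 2327 → March 4, 2328: 366 days (2328 is a leap year).
March 2328: 31 − 4 = 27 days remain.
Then April (30), May (31), June (30), July (31), August (31), September (30), October (31), November (30): 30 + 31 + 30 + 31 + 31 + 30 + 31 + 30 = 244 days.
December 1–31, 2328: 31 days.
Residual: 302 days.
Total: 668 days.
668 mod 7 = 3, so 3 days before Monday is Friday.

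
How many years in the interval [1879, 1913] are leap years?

8

Years divisible by 4 in [1879, 1913]: 1880, 1884, 1888, 1892, 1896, 1900, 1904, 1908, 1912.
Of these, 1900 is divisible by 100 but not 400, so not leap.
Leap years: 9 − 1 = 8.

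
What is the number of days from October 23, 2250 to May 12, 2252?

567

October 2250: 31 − 23 = 8 days remain.
Then 18 full months totalling 547 days.
May 1–12, 2252: 12 days.
Total: 8 + 547 + 12 = 567 days.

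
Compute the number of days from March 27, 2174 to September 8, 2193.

Day-of-year of March 27, 2174: 86.
Day-of-year of September 8, 2193: 251.
2174 has 365 days, so 365 − 86 = 279 days remain in 2174.
Full years 2175–2192: 13 common + 5 leap = 13×365 + 5×366 = 6575 days.
Total: 279 + 6575 + 251 = 7105 days.

7105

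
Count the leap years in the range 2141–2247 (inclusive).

Years divisible by 4: 2144, 2148, …, 2244 — 26 in all.
Of these, 2200 is divisible by 100 but not 400, so not leap.
Leap years: 26 − 1 = 25.

25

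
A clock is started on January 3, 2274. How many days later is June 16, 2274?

164

January 2274: 31 − 3 = 28 days remain.
Then February 2274 (28), March (31), April (30), May (31): 28 + 31 + 30 + 31 = 120 days.
June 1–16, 2274: 16 days.
Total: 28 + 120 + 16 = 164 days.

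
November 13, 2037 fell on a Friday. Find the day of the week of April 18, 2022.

Monday

Count forward from the earlier date (April 18, 2022) to the later (November 13, 2037):
Day-of-year of April 18, 2022: 108.
Day-of-year of November 13, 2037: 317.
2022 has 365 days, so 365 − 108 = 257 days remain in 2022.
Full years 2023–2036: 10 common + 4 leap = 10×365 + 4×366 = 5114 days.
Total: 257 + 5114 + 317 = 5688 days.
5688 mod 7 = 4, so 4 days before Friday is Monday.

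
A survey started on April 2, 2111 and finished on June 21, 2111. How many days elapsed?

April 2111: 30 − 2 = 28 days remain.
Then May (31): 31 days.
June 1–21, 2111: 21 days.
Total: 28 + 31 + 21 = 80 days.

80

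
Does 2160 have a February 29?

Yes

2160 is a leap year.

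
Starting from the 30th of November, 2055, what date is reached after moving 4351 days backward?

the 1st of January, 2044

Count 4351 days before November 30, 2055:
Day-of-year of January 1, 2044: 1.
Day-of-year of November 30, 2055: 334.
2044 has 366 days, so 366 − 1 = 365 days remain in 2044.
Full years 2045–2054: 8 common + 2 leap = 8×365 + 2×366 = 3652 days.
Total: 365 + 3652 + 334 = 4351 days.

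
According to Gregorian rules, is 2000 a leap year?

2000 is a leap year (divisible by 400).

Yes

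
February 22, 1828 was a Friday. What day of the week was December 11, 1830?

Day-of-year of February 22, 1828: 53.
Day-of-year of December 11, 1830: 345.
1828 has 366 days, so 366 − 53 = 313 days remain in 1828.
Full years: 1829: 365. Sum = 365.
Total: 313 + 365 + 345 = 1023 days.
1023 mod 7 = 1, so 1 day after Friday is Saturday.

Saturday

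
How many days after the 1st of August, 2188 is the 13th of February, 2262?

26858

Day-of-year of August 1, 2188: 214.
Day-of-year of February 13, 2262: 44.
2188 has 366 days, so 366 − 214 = 152 days remain in 2188.
Full years 2189–2261: 56 common + 17 leap = 56×365 + 17×366 = 26662 days.
Total: 152 + 26662 + 44 = 26858 days.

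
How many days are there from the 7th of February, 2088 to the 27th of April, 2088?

February 2088: 29 − 7 = 22 days remain (2088 is a leap year, so February has 29 days).
Then March (31): 31 days.
April 1–27, 2088: 27 days.
Total: 22 + 31 + 27 = 80 days.

80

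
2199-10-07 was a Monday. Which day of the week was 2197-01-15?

Count forward from the earlier date (January 15, 2197) to the later (October 7, 2199):
Day-of-year of January 15, 2197: 15.
Day-of-year of October 7, 2199: 280.
2197 has 365 days, so 365 − 15 = 350 days remain in 2197.
Full years: 2198: 365. Sum = 365.
Total: 350 + 365 + 280 = 995 days.
995 mod 7 = 1, so 1 day before Monday is Sunday.

Sunday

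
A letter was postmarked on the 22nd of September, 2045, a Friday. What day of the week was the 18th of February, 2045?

Count forward from the earlier date (February 18, 2045) to the later (September 22, 2045):
February 2045: 28 − 18 = 10 days remain (2045 is not a leap year, so February has 28 days).
Then March (31), April (30), May (31), June (30), July (31), August (31): 31 + 30 + 31 + 30 + 31 + 31 = 184 days.
September 1–22, 2045: 22 days.
Total: 10 + 184 + 22 = 216 days.
216 mod 7 = 6, so 6 days before Friday is Saturday.

Saturday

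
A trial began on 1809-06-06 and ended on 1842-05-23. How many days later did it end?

12039

From June 6, 1809 to June 6, 1841: 32 years, of which 8 contain a Feb 29 — 24×365 + 8×366 = 11688 days.
June 1841: 30 − 6 = 24 days remain.
Then 10 full months totalling 304 days.
May 1–23, 1842: 23 days.
Residual: 351 days.
Total: 12039 days.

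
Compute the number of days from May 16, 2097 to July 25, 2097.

May 2097: 31 − 16 = 15 days remain.
Then June (30): 30 days.
July 1–25, 2097: 25 days.
Total: 15 + 30 + 25 = 70 days.

70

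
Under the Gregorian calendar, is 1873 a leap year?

1873 is not a leap year.

No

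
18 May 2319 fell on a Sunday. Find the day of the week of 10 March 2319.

Monday

Count forward from the earlier date (March 10, 2319) to the later (May 18, 2319):
March 2319: 31 − 10 = 21 days remain.
Then April (30): 30 days.
May 1–18, 2319: 18 days.
Total: 21 + 30 + 18 = 69 days.
69 mod 7 = 6, so 6 days before Sunday is Monday.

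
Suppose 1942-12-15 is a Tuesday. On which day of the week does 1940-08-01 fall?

Count forward from the earlier date (August 1, 1940) to the later (December 15, 1942):
August 1940: 31 − 1 = 30 days remain.
Then 27 full months totalling 821 days.
December 1–15, 1942: 15 days.
Total: 30 + 821 + 15 = 866 days.
866 mod 7 = 5, so 5 days before Tuesday is Thursday.

Thursday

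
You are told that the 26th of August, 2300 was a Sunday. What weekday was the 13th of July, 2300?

Friday

Count forward from the earlier date (July 13, 2300) to the later (August 26, 2300):
July 2300: 31 − 13 = 18 days remain.
August 1–26, 2300: 26 days.
Total: 18 + 26 = 44 days.
44 mod 7 = 2, so 2 days before Sunday is Friday.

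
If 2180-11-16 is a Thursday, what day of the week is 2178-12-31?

Thursday

Count forward from the earlier date (December 31, 2178) to the later (November 16, 2180):
December 2178: 31 − 31 = 0 days remain.
Then 22 full months totalling 670 days.
November 1–16, 2180: 16 days.
Total: 0 + 670 + 16 = 686 days.
686 is a multiple of 7, so 2178-12-31 falls on the same weekday: Thursday.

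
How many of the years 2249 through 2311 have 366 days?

14

Years divisible by 4: 2252, 2256, …, 2308 — 15 in all.
Of these, 2300 is divisible by 100 but not 400, so not leap.
Leap years: 15 − 1 = 14.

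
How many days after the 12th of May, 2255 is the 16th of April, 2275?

Day-of-year of May 12, 2255: 132.
Day-of-year of April 16, 2275: 106.
2255 has 365 days, so 365 − 132 = 233 days remain in 2255.
Full years 2256–2274: 14 common + 5 leap = 14×365 + 5×366 = 6940 days.
Total: 233 + 6940 + 106 = 7279 days.

7279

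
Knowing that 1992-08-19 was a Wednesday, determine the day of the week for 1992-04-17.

Count forward from the earlier date (April 17, 1992) to the later (August 19, 1992):
April 1992: 30 − 17 = 13 days remain.
Then May (31), June (30), July (31): 31 + 30 + 31 = 92 days.
August 1–19, 1992: 19 days.
Total: 13 + 92 + 19 = 124 days.
124 mod 7 = 5, so 5 days before Wednesday is Friday.

Friday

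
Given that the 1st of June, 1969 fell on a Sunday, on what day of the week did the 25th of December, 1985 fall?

Day-of-year of June 1, 1969: 152.
Day-of-year of December 25, 1985: 359.
1969 has 365 days, so 365 − 152 = 213 days remain in 1969.
Full years 1970–1984: 11 common + 4 leap = 11×365 + 4×366 = 5479 days.
Total: 213 + 5479 + 359 = 6051 days.
6051 mod 7 = 3, so 3 days after Sunday is Wednesday.

Wednesday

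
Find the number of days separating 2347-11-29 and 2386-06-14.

From November 29, 2347 to November 29, 2385: 38 years, of which 10 contain a Feb 29 — 28×365 + 10×366 = 13880 days.
November 2385: 30 − 29 = 1 day remains.
Then December (31), January (31), February 2386 (28), March (31), April (30), May (31): 31 + 31 + 28 + 31 + 30 + 31 = 182 days.
June 1–14, 2386: 14 days.
Residual: 197 days.
Total: 14077 days.

14077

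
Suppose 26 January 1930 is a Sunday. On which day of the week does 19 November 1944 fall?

Day-of-year of January 26, 1930: 26.
Day-of-year of November 19, 1944: 324.
1930 has 365 days, so 365 − 26 = 339 days remain in 1930.
Full years 1931–1943: 10 common + 3 leap = 10×365 + 3×366 = 4748 days.
Total: 339 + 4748 + 324 = 5411 days.
5411 is a multiple of 7, so 19 November 1944 falls on the same weekday: Sunday.

Sunday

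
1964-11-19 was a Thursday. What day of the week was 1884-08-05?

Tuesday

Count forward from the earlier date (August 5, 1884) to the later (November 19, 1964):
From August 5, 1884 to August 5, 1964: 80 years, of which 19 contain a Feb 29 — 61×365 + 19×366 = 29219 days.
(1900 is not a leap year (divisible by 100 but not 400).)
August 1964: 31 − 5 = 26 days remain.
Then September (30), October (31): 30 + 31 = 61 days.
November 1–19, 1964: 19 days.
Residual: 106 days.
Total: 29325 days.
29325 mod 7 = 2, so 2 days before Thursday is Tuesday.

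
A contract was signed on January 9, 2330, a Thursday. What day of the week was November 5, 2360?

Day-of-year of January 9, 2330: 9.
Day-of-year of November 5, 2360: 310.
2330 has 365 days, so 365 − 9 = 356 days remain in 2330.
Full years 2331–2359: 22 common + 7 leap = 22×365 + 7×366 = 10592 days.
Total: 356 + 10592 + 310 = 11258 days.
11258 mod 7 = 2, so 2 days after Thursday is Saturday.

Saturday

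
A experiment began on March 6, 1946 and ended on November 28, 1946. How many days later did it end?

267

March 1946: 31 − 6 = 25 days remain.
Then April (30), May (31), June (30), July (31), August (31), September (30), October (31): 30 + 31 + 30 + 31 + 31 + 30 + 31 = 214 days.
November 1–28, 1946: 28 days.
Total: 25 + 214 + 28 = 267 days.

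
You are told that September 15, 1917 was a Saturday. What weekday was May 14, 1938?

From September 15, 1917 to September 15, 1937: 20 years, of which 5 contain a Feb 29 — 15×365 + 5×366 = 7305 days.
September 1937: 30 − 15 = 15 days remain.
Then October (31), November (30), December (31), January (31), February 1938 (28), March (31), April (30): 31 + 30 + 31 + 31 + 28 + 31 + 30 = 212 days.
May 1–14, 1938: 14 days.
Residual: 241 days.
Total: 7546 days.
7546 is a multiple of 7, so May 14, 1938 falls on the same weekday: Saturday.

Saturday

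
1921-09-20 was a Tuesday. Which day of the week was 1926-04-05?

Monday

September 20, 1921 → September 20, 1922: 365 days.
September 20, 1922 → September 20, 1923: 365 days.
September 20, 1923 → September 20, 1924: 366 days (1924 is a leap year).
September 20, 1924 → September 20, 1925: 365 days.
September 1925: 30 − 20 = 10 days remain.
Then October (31), November (30), December (31), January (31), February 1926 (28), March (31): 31 + 30 + 31 + 31 + 28 + 31 = 182 days.
April 1–5, 1926: 5 days.
Residual: 197 days.
Total: 1658 days.
1658 mod 7 = 6, so 6 days after Tuesday is Monday.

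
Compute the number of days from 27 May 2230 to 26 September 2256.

9619

From May 27, 2230 to May 27, 2256: 26 years, of which 7 contain a Feb 29 — 19×365 + 7×366 = 9497 days.
May 2256: 31 − 27 = 4 days remain.
Then June (30), July (31), August (31): 30 + 31 + 31 = 92 days.
September 1–26, 2256: 26 days.
Residual: 122 days.
Total: 9619 days.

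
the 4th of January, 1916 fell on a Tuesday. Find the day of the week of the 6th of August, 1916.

January 1916: 31 − 4 = 27 days remain.
Then February 1916 (29), March (31), April (30), May (31), June (30), July (31): 29 + 31 + 30 + 31 + 30 + 31 = 182 days.
August 1–6, 1916: 6 days.
Total: 27 + 182 + 6 = 215 days.
215 mod 7 = 5, so 5 days after Tuesday is Sunday.

Sunday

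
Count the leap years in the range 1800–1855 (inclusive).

Years divisible by 4: 1800, 1804, …, 1852 — 14 in all.
Of these, 1800 is divisible by 100 but not 400, so not leap.
Leap years: 14 − 1 = 13.

13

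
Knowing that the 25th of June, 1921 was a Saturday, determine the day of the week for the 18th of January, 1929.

Friday

Day-of-year of June 25, 1921: 176.
Day-of-year of January 18, 1929: 18.
1921 has 365 days, so 365 − 176 = 189 days remain in 1921.
Full years 1922–1928: 5 common + 2 leap = 5×365 + 2×366 = 2557 days.
Total: 189 + 2557 + 18 = 2764 days.
2764 mod 7 = 6, so 6 days after Saturday is Friday.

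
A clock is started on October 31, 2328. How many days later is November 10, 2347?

6949

From October 31, 2328 to October 31, 2347: 19 years, of which 4 contain a Feb 29 — 15×365 + 4×366 = 6939 days.
October 2347: 31 − 31 = 0 days remain.
November 1–10, 2347: 10 days.
Residual: 10 days.
Total: 6949 days.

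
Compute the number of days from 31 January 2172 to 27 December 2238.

24436

From January 31, 2172 to January 31, 2238: 66 years, of which 16 contain a Feb 29 — 50×365 + 16×366 = 24106 days.
(2200 is not a leap year (divisible by 100 but not 400).)
January 2238: 31 − 31 = 0 days remain.
Then 10 full months totalling 303 days.
December 1–27, 2238: 27 days.
Residual: 330 days.
Total: 24436 days.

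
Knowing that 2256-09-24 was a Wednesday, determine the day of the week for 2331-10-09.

Friday

Day-of-year of September 24, 2256: 268.
Day-of-year of October 9, 2331: 282.
2256 has 366 days, so 366 − 268 = 98 days remain in 2256.
Full years 2257–2330: 57 common + 17 leap = 57×365 + 17×366 = 27027 days.
Total: 98 + 27027 + 282 = 27407 days.
27407 mod 7 = 2, so 2 days after Wednesday is Friday.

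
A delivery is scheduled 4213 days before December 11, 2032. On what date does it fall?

May 30, 2021

Count 4213 days before December 11, 2032:
Day-of-year of May 30, 2021: 150.
Day-of-year of December 11, 2032: 346.
2021 has 365 days, so 365 − 150 = 215 days remain in 2021.
Full years 2022–2031: 8 common + 2 leap = 8×365 + 2×366 = 3652 days.
Total: 215 + 3652 + 346 = 4213 days.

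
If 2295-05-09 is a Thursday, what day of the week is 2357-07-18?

Thursday

Day-of-year of May 9, 2295: 129.
Day-of-year of July 18, 2357: 199.
2295 has 365 days, so 365 − 129 = 236 days remain in 2295.
Full years 2296–2356: 46 common + 15 leap = 46×365 + 15×366 = 22280 days.
Total: 236 + 22280 + 199 = 22715 days.
22715 is a multiple of 7, so 2357-07-18 falls on the same weekday: Thursday.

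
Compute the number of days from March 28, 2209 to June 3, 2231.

Day-of-year of March 28, 2209: 87.
Day-of-year of June 3, 2231: 154.
2209 has 365 days, so 365 − 87 = 278 days remain in 2209.
Full years 2210–2230: 16 common + 5 leap = 16×365 + 5×366 = 7670 days.
Total: 278 + 7670 + 154 = 8102 days.

8102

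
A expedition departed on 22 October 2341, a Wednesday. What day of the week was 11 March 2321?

Friday

Count forward from the earlier date (March 11, 2321) to the later (October 22, 2341):
From March 11, 2321 to March 11, 2341: 20 years, of which 5 contain a Feb 29 — 15×365 + 5×366 = 7305 days.
March 2341: 31 − 11 = 20 days remain.
Then April (30), May (31), June (30), July (31), August (31), September (30): 30 + 31 + 30 + 31 + 31 + 30 = 183 days.
October 1–22, 2341: 22 days.
Residual: 225 days.
Total: 7530 days.
7530 mod 7 = 5, so 5 days before Wednesday is Friday.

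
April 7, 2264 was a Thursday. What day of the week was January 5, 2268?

Sunday

Day-of-year of April 7, 2264: 98.
Day-of-year of January 5, 2268: 5.
2264 has 366 days, so 366 − 98 = 268 days remain in 2264.
Full years: 2265: 365; 2266: 365; 2267: 365. Sum = 1095.
Total: 268 + 1095 + 5 = 1368 days.
1368 mod 7 = 3, so 3 days after Thursday is Sunday.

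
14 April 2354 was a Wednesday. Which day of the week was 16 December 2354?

April 2354: 30 − 14 = 16 days remain.
Then May (31), June (30), July (31), August (31), September (30), October (31), November (30): 31 + 30 + 31 + 31 + 30 + 31 + 30 = 214 days.
December 1–16, 2354: 16 days.
Total: 16 + 214 + 16 = 246 days.
246 mod 7 = 1, so 1 day after Wednesday is Thursday.

Thursday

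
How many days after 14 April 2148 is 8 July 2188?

Day-of-year of April 14, 2148: 105.
Day-of-year of July 8, 2188: 190.
2148 has 366 days, so 366 − 105 = 261 days remain in 2148.
Full years 2149–2187: 30 common + 9 leap = 30×365 + 9×366 = 14244 days.
Total: 261 + 14244 + 190 = 14695 days.

14695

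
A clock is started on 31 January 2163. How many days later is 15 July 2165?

January 2163: 31 − 31 = 0 days remain.
Then 29 full months totalling 881 days.
July 1–15, 2165: 15 days.
Total: 0 + 881 + 15 = 896 days.

896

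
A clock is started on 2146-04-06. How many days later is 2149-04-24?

Day-of-year of April 6, 2146: 96.
Day-of-year of April 24, 2149: 114.
2146 has 365 days, so 365 − 96 = 269 days remain in 2146.
Full years: 2147: 365; 2148: 366. Sum = 731.
Total: 269 + 731 + 114 = 1114 days.

1114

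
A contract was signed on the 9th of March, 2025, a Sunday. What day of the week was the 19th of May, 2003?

Monday

Count forward from the earlier date (May 19, 2003) to the later (March 9, 2025):
Day-of-year of May 19, 2003: 139.
Day-of-year of March 9, 2025: 68.
2003 has 365 days, so 365 − 139 = 226 days remain in 2003.
Full years 2004–2024: 15 common + 6 leap = 15×365 + 6×366 = 7671 days.
Total: 226 + 7671 + 68 = 7965 days.
7965 mod 7 = 6, so 6 days before Sunday is Monday.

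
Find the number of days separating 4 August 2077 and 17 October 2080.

August 4, 2077 → August 4, 2078: 365 days.
August 4, 2078 → August 4, 2079: 365 days.
August 4, 2079 → August 4, 2080: 366 days (2080 is a leap year).
August 2080: 31 − 4 = 27 days remain.
Then September (30): 30 days.
October 1–17, 2080: 17 days.
Residual: 74 days.
Total: 1170 days.

1170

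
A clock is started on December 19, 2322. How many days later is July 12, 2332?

3493

From December 19, 2322 to December 19, 2331: 9 years, of which 2 contain a Feb 29 — 7×365 + 2×366 = 3287 days.
December 2331: 31 − 19 = 12 days remain.
Then January (31), February 2332 (29), March (31), April (30), May (31), June (30): 31 + 29 + 31 + 30 + 31 + 30 = 182 days.
July 1–12, 2332: 12 days.
Residual: 206 days.
Total: 3493 days.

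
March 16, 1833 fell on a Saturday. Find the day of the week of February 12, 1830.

Friday

Count forward from the earlier date (February 12, 1830) to the later (March 16, 1833):
February 12, 1830 → February 12, 1831: 365 days.
February 12, 1831 → February 12, 1832: 365 days.
February 12, 1832 → February 12, 1833: 366 days (1832 is a leap year).
February 1833: 28 − 12 = 16 days remain (1833 is not a leap year, so February has 28 days).
March 1–16, 1833: 16 days.
Residual: 32 days.
Total: 1128 days.
1128 mod 7 = 1, so 1 day before Saturday is Friday.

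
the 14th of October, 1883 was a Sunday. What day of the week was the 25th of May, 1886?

Tuesday

October 14, 1883 → October 14, 1884: 366 days (1884 is a leap year).
October 14, 1884 → October 14, 1885: 365 days.
October 1885: 31 − 14 = 17 days remain.
Then November (30), December (31), January (31), February 1886 (28), March (31), April (30): 30 + 31 + 31 + 28 + 31 + 30 = 181 days.
May 1–25, 1886: 25 days.
Residual: 223 days.
Total: 954 days.
954 mod 7 = 2, so 2 days after Sunday is Tuesday.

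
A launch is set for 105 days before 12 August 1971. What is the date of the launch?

29 April 1971

Count 105 days before August 12, 1971:
April 1971: 30 − 29 = 1 day remains.
Then May (31), June (30), July (31): 31 + 30 + 31 = 92 days.
August 1–12, 1971: 12 days.
Total: 1 + 92 + 12 = 105 days.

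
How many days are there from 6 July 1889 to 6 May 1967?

28427

Day-of-year of July 6, 1889: 187.
Day-of-year of May 6, 1967: 126.
1889 has 365 days, so 365 − 187 = 178 days remain in 1889.
Full years 1890–1966: 59 common + 18 leap = 59×365 + 18×366 = 28123 days.
Total: 178 + 28123 + 126 = 28427 days.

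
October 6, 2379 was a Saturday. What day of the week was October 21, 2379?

Sunday

Within October 2379: 21 − 6 = 15 days.
15 mod 7 = 1, so 1 day after Saturday is Sunday.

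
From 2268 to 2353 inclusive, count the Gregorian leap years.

21

Years divisible by 4: 2268, 2272, …, 2352 — 22 in all.
Of these, 2300 is divisible by 100 but not 400, so not leap.
Leap years: 22 − 1 = 21.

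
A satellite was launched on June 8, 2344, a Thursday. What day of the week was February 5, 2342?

Count forward from the earlier date (February 5, 2342) to the later (June 8, 2344):
February 5, 2342 → February 5, 2343: 365 days.
February 5, 2343 → February 5, 2344: 365 days.
February 2344: 29 − 5 = 24 days remain (2344 is a leap year, so February has 29 days).
Then March (31), April (30), May (31): 31 + 30 + 31 = 92 days.
June 1–8, 2344: 8 days.
Residual: 124 days.
Total: 854 days.
854 is a multiple of 7, so February 5, 2342 falls on the same weekday: Thursday.

Thursday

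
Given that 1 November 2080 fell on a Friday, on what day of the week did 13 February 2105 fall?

Friday

From November 1, 2080 to November 1, 2104: 24 years, of which 5 contain a Feb 29 — 19×365 + 5×366 = 8765 days.
(2100 is not a leap year (divisible by 100 but not 400).)
November 2104: 30 − 1 = 29 days remain.
Then December (31), January (31): 31 + 31 = 62 days.
February 1–13, 2105: 13 days (2105 is not a leap year).
Residual: 104 days.
Total: 8869 days.
8869 is a multiple of 7, so 13 February 2105 falls on the same weekday: Friday.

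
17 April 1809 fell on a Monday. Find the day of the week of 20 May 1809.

Saturday

April 1809: 30 − 17 = 13 days remain.
May 1–20, 1809: 20 days.
Total: 13 + 20 = 33 days.
33 mod 7 = 5, so 5 days after Monday is Saturday.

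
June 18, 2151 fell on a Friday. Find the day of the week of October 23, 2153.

June 18, 2151 → June 18, 2152: 366 days (2152 is a leap year).
June 18, 2152 → June 18, 2153: 365 days.
June 2153: 30 − 18 = 12 days remain.
Then July (31), August (31), September (30): 31 + 31 + 30 = 92 days.
October 1–23, 2153: 23 days.
Residual: 127 days.
Total: 858 days.
858 mod 7 = 4, so 4 days after Friday is Tuesday.

Tuesday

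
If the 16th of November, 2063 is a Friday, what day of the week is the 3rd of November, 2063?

Count forward from the earlier date (November 3, 2063) to the later (November 16, 2063):
Within November 2063: 16 − 3 = 13 days.
13 mod 7 = 6, so 6 days before Friday is Saturday.

Saturday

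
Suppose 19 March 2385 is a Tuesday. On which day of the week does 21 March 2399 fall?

Sunday

Day-of-year of March 19, 2385: 78.
Day-of-year of March 21, 2399: 80.
2385 has 365 days, so 365 − 78 = 287 days remain in 2385.
Full years 2386–2398: 10 common + 3 leap = 10×365 + 3×366 = 4748 days.
Total: 287 + 4748 + 80 = 5115 days.
5115 mod 7 = 5, so 5 days after Tuesday is Sunday.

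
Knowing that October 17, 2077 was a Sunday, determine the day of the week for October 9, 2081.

October 17, 2077 → October 17, 2078: 365 days.
October 17, 2078 → October 17, 2079: 365 days.
October 17, 2079 → October 17, 2080: 366 days (2080 is a leap year).
October 2080: 31 − 17 = 14 days remain.
Then 11 full months totalling 334 days.
October 1–9, 2081: 9 days.
Residual: 357 days.
Total: 1453 days.
1453 mod 7 = 4, so 4 days after Sunday is Thursday.

Thursday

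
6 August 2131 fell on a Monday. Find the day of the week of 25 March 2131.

Sunday

Count forward from the earlier date (March 25, 2131) to the later (August 6, 2131):
March 2131: 31 − 25 = 6 days remain.
Then April (30), May (31), June (30), July (31): 30 + 31 + 30 + 31 = 122 days.
August 1–6, 2131: 6 days.
Total: 6 + 122 + 6 = 134 days.
134 mod 7 = 1, so 1 day before Monday is Sunday.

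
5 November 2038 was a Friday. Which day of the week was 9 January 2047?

Wednesday

Day-of-year of November 5, 2038: 309.
Day-of-year of January 9, 2047: 9.
2038 has 365 days, so 365 − 309 = 56 days remain in 2038.
Full years 2039–2046: 6 common + 2 leap = 6×365 + 2×366 = 2922 days.
Total: 56 + 2922 + 9 = 2987 days.
2987 mod 7 = 5, so 5 days after Friday is Wednesday.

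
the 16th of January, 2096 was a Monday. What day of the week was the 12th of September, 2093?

Saturday

Count forward from the earlier date (September 12, 2093) to the later (January 16, 2096):
September 12, 2093 → September 12, 2094: 365 days.
September 12, 2094 → September 12, 2095: 365 days.
September 2095: 30 − 12 = 18 days remain.
Then October (31), November (30), December (31): 31 + 30 + 31 = 92 days.
January 1–16, 2096: 16 days.
Residual: 126 days.
Total: 856 days.
856 mod 7 = 2, so 2 days before Monday is Saturday.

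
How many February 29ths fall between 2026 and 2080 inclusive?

Years divisible by 4: 2028, 2032, …, 2080 — 14 in all.
No century exceptions apply. Count: 14.

14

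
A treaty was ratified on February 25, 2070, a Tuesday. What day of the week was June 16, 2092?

Monday

From February 25, 2070 to February 25, 2092: 22 years, of which 5 contain a Feb 29 — 17×365 + 5×366 = 8035 days.
February 2092: 29 − 25 = 4 days remain (2092 is a leap year, so February has 29 days).
Then March (31), April (30), May (31): 31 + 30 + 31 = 92 days.
June 1–16, 2092: 16 days.
Residual: 112 days.
Total: 8147 days.
8147 mod 7 = 6, so 6 days after Tuesday is Monday.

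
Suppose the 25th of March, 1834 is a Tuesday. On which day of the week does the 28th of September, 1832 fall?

Count forward from the earlier date (September 28, 1832) to the later (March 25, 1834):
Day-of-year of September 28, 1832: 272.
Day-of-year of March 25, 1834: 84.
1832 has 366 days, so 366 − 272 = 94 days remain in 1832.
Full years: 1833: 365. Sum = 365.
Total: 94 + 365 + 84 = 543 days.
543 mod 7 = 4, so 4 days before Tuesday is Friday.

Friday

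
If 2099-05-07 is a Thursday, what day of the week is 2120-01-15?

Day-of-year of May 7, 2099: 127.
Day-of-year of January 15, 2120: 15.
2099 has 365 days, so 365 − 127 = 238 days remain in 2099.
Full years 2100–2119: 16 common + 4 leap = 16×365 + 4×366 = 7304 days.
Total: 238 + 7304 + 15 = 7557 days.
7557 mod 7 = 4, so 4 days after Thursday is Monday.

Monday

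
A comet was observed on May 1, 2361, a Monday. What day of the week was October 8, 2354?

Count forward from the earlier date (October 8, 2354) to the later (May 1, 2361):
October 8, 2354 → October 8, 2355: 365 days.
October 8, 2355 → October 8, 2356: 366 days (2356 is a leap year).
October 8, 2356 → October 8, 2357: 365 days.
October 8, 2357 → October 8, 2358: 365 days.
October 8, 2358 → October 8, 2359: 365 days.
October 8, 2359 → October 8, 2360: 366 days (2360 is a leap year).
October 2360: 31 − 8 = 23 days remain.
Then November (30), December (31), January (31), February 2361 (28), March (31), April (30): 30 + 31 + 31 + 28 + 31 + 30 = 181 days.
May 1, 2361: 1 day.
Residual: 205 days.
Total: 2397 days.
2397 mod 7 = 3, so 3 days before Monday is Friday.

Friday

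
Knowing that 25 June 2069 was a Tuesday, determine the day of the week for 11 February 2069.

Count forward from the earlier date (February 11, 2069) to the later (June 25, 2069):
February 2069: 28 − 11 = 17 days remain (2069 is not a leap year, so February has 28 days).
Then March (31), April (30), May (31): 31 + 30 + 31 = 92 days.
June 1–25, 2069: 25 days.
Total: 17 + 92 + 25 = 134 days.
134 mod 7 = 1, so 1 day before Tuesday is Monday.

Monday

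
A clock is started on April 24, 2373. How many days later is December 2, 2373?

222

April 2373: 30 − 24 = 6 days remain.
Then May (31), June (30), July (31), August (31), September (30), October (31), November (30): 31 + 30 + 31 + 31 + 30 + 31 + 30 = 214 days.
December 1–2, 2373: 2 days.
Total: 6 + 214 + 2 = 222 days.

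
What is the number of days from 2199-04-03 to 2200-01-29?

301

April 2199: 30 − 3 = 27 days remain.
Then May (31), June (30), July (31), August (31), September (30), October (31), November (30), December (31): 31 + 30 + 31 + 31 + 30 + 31 + 30 + 31 = 245 days.
January 1–29, 2200: 29 days.
Residual: 301 days.
Total: 301 days.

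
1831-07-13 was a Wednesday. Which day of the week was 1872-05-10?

Friday

Day-of-year of July 13, 1831: 194.
Day-of-year of May 10, 1872: 131.
1831 has 365 days, so 365 − 194 = 171 days remain in 1831.
Full years 1832–1871: 30 common + 10 leap = 30×365 + 10×366 = 14610 days.
Total: 171 + 14610 + 131 = 14912 days.
14912 mod 7 = 2, so 2 days after Wednesday is Friday.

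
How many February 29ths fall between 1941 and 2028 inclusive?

22

Years divisible by 4: 1944, 1948, …, 2028 — 22 in all.
2000 is divisible by 400, so still leap.
No century exceptions apply. Count: 22.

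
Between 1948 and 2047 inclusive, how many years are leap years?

25

Years divisible by 4: 1948, 1952, …, 2044 — 25 in all.
2000 is divisible by 400, so still leap.
No century exceptions apply. Count: 25.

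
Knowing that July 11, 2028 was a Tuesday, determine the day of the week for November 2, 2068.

Friday

From July 11, 2028 to July 11, 2068: 40 years, of which 10 contain a Feb 29 — 30×365 + 10×366 = 14610 days.
July 2068: 31 − 11 = 20 days remain.
Then August (31), September (30), October (31): 31 + 30 + 31 = 92 days.
November 1–2, 2068: 2 days.
Residual: 114 days.
Total: 14724 days.
14724 mod 7 = 3, so 3 days after Tuesday is Friday.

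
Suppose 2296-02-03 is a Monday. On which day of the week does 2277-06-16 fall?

Saturday

Count forward from the earlier date (June 16, 2277) to the later (February 3, 2296):
From June 16, 2277 to June 16, 2295: 18 years, of which 4 contain a Feb 29 — 14×365 + 4×366 = 6574 days.
June 2295: 30 − 16 = 14 days remain.
Then July (31), August (31), September (30), October (31), November (30), December (31), January (31): 31 + 31 + 30 + 31 + 30 + 31 + 31 = 215 days.
February 1–3, 2296: 3 days (2296 is a leap year).
Residual: 232 days.
Total: 6806 days.
6806 mod 7 = 2, so 2 days before Monday is Saturday.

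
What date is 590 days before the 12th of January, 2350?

the 1st of June, 2348

Count 590 days before January 12, 2350:
Day-of-year of June 1, 2348: 153.
Day-of-year of January 12, 2350: 12.
2348 has 366 days, so 366 − 153 = 213 days remain in 2348.
Full years: 2349: 365. Sum = 365.
Total: 213 + 365 + 12 = 590 days.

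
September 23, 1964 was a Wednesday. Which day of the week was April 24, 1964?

Count forward from the earlier date (April 24, 1964) to the later (September 23, 1964):
April 1964: 30 − 24 = 6 days remain.
Then May (31), June (30), July (31), August (31): 31 + 30 + 31 + 31 = 123 days.
September 1–23, 1964: 23 days.
Total: 6 + 123 + 23 = 152 days.
152 mod 7 = 5, so 5 days before Wednesday is Friday.

Friday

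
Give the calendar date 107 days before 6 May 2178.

19 January 2178

Count 107 days before May 6, 2178:
January 2178: 31 − 19 = 12 days remain.
Then February 2178 (28), March (31), April (30): 28 + 31 + 30 = 89 days.
May 1–6, 2178: 6 days.
Total: 12 + 89 + 6 = 107 days.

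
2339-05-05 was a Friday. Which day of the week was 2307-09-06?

Count forward from the earlier date (September 6, 2307) to the later (May 5, 2339):
From September 6, 2307 to September 6, 2338: 31 years, of which 8 contain a Feb 29 — 23×365 + 8×366 = 11323 days.
September 2338: 30 − 6 = 24 days remain.
Then October (31), November (30), December (31), January (31), February 2339 (28), March (31), April (30): 31 + 30 + 31 + 31 + 28 + 31 + 30 = 212 days.
May 1–5, 2339: 5 days.
Residual: 241 days.
Total: 11564 days.
11564 is a multiple of 7, so 2307-09-06 falls on the same weekday: Friday.

Friday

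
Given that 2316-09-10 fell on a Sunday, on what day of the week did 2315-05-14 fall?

Friday

Count forward from the earlier date (May 14, 2315) to the later (September 10, 2316):
May 2315: 31 − 14 = 17 days remain.
Then 15 full months totalling 458 days.
September 1–10, 2316: 10 days.
Total: 17 + 458 + 10 = 485 days.
485 mod 7 = 2, so 2 days before Sunday is Friday.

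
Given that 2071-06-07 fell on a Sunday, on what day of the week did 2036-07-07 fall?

Count forward from the earlier date (July 7, 2036) to the later (June 7, 2071):
Day-of-year of July 7, 2036: 189.
Day-of-year of June 7, 2071: 158.
2036 has 366 days, so 366 − 189 = 177 days remain in 2036.
Full years 2037–2070: 26 common + 8 leap = 26×365 + 8×366 = 12418 days.
Total: 177 + 12418 + 158 = 12753 days.
12753 mod 7 = 6, so 6 days before Sunday is Monday.

Monday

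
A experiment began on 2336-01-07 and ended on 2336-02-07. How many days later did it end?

31

January 2336: 31 − 7 = 24 days remain.
February 1–7, 2336: 7 days (2336 is a leap year).
Total: 24 + 7 = 31 days.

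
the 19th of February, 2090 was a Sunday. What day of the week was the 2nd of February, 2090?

Count forward from the earlier date (February 2, 2090) to the later (February 19, 2090):
Within February 2090: 19 − 2 = 17 days.
17 mod 7 = 3, so 3 days before Sunday is Thursday.

Thursday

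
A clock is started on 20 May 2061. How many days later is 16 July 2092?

From May 20, 2061 to May 20, 2092: 31 years, of which 8 contain a Feb 29 — 23×365 + 8×366 = 11323 days.
May 2092: 31 − 20 = 11 days remain.
Then June (30): 30 days.
July 1–16, 2092: 16 days.
Residual: 57 days.
Total: 11380 days.

11380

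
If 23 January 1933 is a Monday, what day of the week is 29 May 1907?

Count forward from the earlier date (May 29, 1907) to the later (January 23, 1933):
Day-of-year of May 29, 1907: 149.
Day-of-year of January 23, 1933: 23.
1907 has 365 days, so 365 − 149 = 216 days remain in 1907.
Full years 1908–1932: 18 common + 7 leap = 18×365 + 7×366 = 9132 days.
Total: 216 + 9132 + 23 = 9371 days.
9371 mod 7 = 5, so 5 days before Monday is Wednesday.

Wednesday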